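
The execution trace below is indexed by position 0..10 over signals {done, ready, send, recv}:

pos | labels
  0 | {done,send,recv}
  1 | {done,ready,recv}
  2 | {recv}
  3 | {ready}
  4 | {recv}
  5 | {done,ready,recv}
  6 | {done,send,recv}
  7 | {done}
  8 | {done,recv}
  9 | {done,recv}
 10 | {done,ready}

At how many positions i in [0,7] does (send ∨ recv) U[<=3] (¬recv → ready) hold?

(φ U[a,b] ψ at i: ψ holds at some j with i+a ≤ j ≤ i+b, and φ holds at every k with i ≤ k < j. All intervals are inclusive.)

Evaluate at each i in [0,7]:
  i=0: ✓ (rhs at j=0)
  i=1: ✓ (rhs at j=1)
  i=2: ✓ (rhs at j=2)
  i=3: ✓ (rhs at j=3)
  i=4: ✓ (rhs at j=4)
  i=5: ✓ (rhs at j=5)
  i=6: ✓ (rhs at j=6)
  i=7: ✗ (lhs fails at k=7 before rhs at j=8)
Positions where it holds: {0, 1, 2, 3, 4, 5, 6} → 7.

7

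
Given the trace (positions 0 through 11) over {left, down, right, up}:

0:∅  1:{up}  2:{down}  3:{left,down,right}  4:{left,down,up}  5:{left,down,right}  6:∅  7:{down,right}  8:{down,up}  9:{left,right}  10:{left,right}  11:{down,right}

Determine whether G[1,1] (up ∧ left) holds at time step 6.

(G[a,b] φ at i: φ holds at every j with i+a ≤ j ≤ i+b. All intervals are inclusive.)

False

Check (up ∧ left) at every j in [7,7]:
  j=7: false
Fails at j=7 → formula fails.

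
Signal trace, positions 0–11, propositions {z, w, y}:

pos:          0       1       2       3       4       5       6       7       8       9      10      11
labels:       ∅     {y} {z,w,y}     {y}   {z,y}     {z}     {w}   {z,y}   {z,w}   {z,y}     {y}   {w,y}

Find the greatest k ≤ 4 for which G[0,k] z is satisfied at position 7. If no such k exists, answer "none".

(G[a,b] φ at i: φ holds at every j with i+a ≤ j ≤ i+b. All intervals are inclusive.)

z must hold from j=7 onward; find where it first fails.
  j=7: holds
  j=8: holds
  j=9: holds
  j=10: fails
Holds on [7,9], so largest k = 2.

2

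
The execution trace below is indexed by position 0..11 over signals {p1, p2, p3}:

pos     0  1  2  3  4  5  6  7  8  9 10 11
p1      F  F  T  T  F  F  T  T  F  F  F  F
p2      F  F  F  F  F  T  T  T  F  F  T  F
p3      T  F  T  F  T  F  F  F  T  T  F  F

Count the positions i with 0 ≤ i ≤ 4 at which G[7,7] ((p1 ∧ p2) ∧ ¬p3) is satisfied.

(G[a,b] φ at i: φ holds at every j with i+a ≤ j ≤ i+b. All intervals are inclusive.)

Evaluate at each i in [0,4]:
  i=0: ✓ (all of [7,7])
  i=1: ✗ (fails at j=8)
  i=2: ✗ (fails at j=9)
  i=3: ✗ (fails at j=10)
  i=4: ✗ (fails at j=11)
Positions where it holds: {0} → 1.

1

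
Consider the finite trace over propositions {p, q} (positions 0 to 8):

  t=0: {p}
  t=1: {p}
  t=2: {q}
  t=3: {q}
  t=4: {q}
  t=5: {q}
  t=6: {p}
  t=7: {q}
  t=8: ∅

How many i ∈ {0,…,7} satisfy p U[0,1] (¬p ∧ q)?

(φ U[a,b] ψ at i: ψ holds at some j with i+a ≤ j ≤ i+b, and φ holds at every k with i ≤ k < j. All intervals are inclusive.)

Evaluate at each i in [0,7]:
  i=0: ✗ (no rhs in [0,1])
  i=1: ✓ (rhs at j=2; lhs holds on [1,1])
  i=2: ✓ (rhs at j=2)
  i=3: ✓ (rhs at j=3)
  i=4: ✓ (rhs at j=4)
  i=5: ✓ (rhs at j=5)
  i=6: ✓ (rhs at j=7; lhs holds on [6,6])
  i=7: ✓ (rhs at j=7)
Positions where it holds: {1, 2, 3, 4, 5, 6, 7} → 7.

7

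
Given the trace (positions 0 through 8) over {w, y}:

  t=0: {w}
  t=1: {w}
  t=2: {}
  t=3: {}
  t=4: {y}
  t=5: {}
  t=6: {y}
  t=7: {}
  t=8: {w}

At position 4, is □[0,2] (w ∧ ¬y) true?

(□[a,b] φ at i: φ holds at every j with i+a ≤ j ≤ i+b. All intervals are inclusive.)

Check (w ∧ ¬y) at every j in [4,6]:
  j=4: false
  j=5: false
  j=6: false
Fails at j=4 → formula fails.

False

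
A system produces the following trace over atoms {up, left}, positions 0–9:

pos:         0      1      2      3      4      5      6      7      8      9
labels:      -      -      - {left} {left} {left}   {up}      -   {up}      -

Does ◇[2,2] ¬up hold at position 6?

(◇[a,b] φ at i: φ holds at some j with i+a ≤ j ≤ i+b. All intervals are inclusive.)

Does not hold

Check ¬up at each j in [8,8]:
  j=8: false
No position in the window satisfies it → formula fails.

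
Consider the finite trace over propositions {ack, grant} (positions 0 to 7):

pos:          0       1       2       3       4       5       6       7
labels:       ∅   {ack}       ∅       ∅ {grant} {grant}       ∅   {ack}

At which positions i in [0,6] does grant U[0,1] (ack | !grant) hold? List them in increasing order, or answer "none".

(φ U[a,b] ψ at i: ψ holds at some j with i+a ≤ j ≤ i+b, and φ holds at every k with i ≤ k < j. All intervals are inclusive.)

Evaluate at each i in [0,6]:
  i=0: ✓ (rhs at j=0)
  i=1: ✓ (rhs at j=1)
  i=2: ✓ (rhs at j=2)
  i=3: ✓ (rhs at j=3)
  i=4: ✗ (no rhs in [4,5])
  i=5: ✓ (rhs at j=6; lhs holds on [5,5])
  i=6: ✓ (rhs at j=6)

0, 1, 2, 3, 5, 6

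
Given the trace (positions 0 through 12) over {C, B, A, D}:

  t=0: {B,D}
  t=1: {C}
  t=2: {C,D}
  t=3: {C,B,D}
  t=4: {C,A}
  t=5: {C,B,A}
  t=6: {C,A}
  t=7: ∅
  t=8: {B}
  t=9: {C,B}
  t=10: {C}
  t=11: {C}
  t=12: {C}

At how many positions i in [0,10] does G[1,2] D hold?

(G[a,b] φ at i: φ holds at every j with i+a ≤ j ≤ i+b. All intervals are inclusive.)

Evaluate at each i in [0,10]:
  i=0: ✗ (fails at j=1)
  i=1: ✓ (all of [2,3])
  i=2: ✗ (fails at j=4)
  i=3: ✗ (fails at j=4)
  i=4: ✗ (fails at j=5)
  i=5: ✗ (fails at j=6)
  i=6: ✗ (fails at j=7)
  i=7: ✗ (fails at j=8)
  i=8: ✗ (fails at j=9)
  i=9: ✗ (fails at j=10)
  i=10: ✗ (fails at j=11)
Positions where it holds: {1} → 1.

1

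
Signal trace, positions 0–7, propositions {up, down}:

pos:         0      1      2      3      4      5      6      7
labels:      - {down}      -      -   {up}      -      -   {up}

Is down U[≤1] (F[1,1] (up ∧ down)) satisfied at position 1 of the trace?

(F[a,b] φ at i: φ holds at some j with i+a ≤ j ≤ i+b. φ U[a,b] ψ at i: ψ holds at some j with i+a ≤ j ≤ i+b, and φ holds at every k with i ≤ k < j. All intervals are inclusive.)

Need some j in [1,2] with F[1,1] (up ∧ down), and down at every k in [1,j-1].
  j=1: F[1,1] (up ∧ down) — fails (none in [2,2]).
  j=2: F[1,1] (up ∧ down) — fails (none in [3,3]).
No j in the window works → until fails.

False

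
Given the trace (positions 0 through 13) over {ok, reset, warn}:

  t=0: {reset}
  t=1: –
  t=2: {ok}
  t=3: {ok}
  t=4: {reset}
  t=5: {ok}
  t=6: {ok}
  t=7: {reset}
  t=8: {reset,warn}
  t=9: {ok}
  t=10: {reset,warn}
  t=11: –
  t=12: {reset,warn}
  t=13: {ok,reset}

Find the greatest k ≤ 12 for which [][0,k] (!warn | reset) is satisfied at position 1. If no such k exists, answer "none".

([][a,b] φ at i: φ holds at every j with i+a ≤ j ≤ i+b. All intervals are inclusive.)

12

(!warn | reset) must hold from j=1 onward; find where it first fails.
  j=1: holds
  j=2: holds
  j=3: holds
  j=4: holds
  j=5: holds
  j=6: holds
  j=7: holds
  j=8: holds
  j=9: holds
  j=10: holds
  j=11: holds
  j=12: holds
  j=13: holds
Holds through j=13; largest k = 12.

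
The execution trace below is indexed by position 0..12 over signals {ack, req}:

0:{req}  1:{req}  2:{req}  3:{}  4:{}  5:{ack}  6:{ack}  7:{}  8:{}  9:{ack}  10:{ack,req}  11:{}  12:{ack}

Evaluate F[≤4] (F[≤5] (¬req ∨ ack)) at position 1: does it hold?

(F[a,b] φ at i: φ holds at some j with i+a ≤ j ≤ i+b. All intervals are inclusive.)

Check F[≤5] (¬req ∨ ack) at each j in [1,5]:
  j=1: holds (witness at 3)
  j=2: holds (witness at 3)
  j=3: holds (witness at 3)
  j=4: holds (witness at 4)
  j=5: holds (witness at 5)
Found at j=1 → formula holds.

True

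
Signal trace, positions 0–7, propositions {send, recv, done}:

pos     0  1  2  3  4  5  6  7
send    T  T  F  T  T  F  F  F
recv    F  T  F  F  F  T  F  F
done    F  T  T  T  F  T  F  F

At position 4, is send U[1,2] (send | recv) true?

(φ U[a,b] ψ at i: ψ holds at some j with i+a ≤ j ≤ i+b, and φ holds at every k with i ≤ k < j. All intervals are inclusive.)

Need some j in [5,6] with (send | recv), and send at every k in [4,j-1].
  j=5: (send | recv) holds; send holds at every k in [4,4] → satisfied.

True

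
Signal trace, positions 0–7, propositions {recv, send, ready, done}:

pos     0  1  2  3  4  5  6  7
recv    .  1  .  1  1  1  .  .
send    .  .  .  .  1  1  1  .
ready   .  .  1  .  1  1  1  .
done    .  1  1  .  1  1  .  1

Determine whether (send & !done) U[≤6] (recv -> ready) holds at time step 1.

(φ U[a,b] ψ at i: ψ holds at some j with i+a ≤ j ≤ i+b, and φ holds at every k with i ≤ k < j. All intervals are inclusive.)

False

Need some j in [1,7] with (recv -> ready), and (send & !done) at every k in [1,j-1].
  j=1: (recv -> ready) false.
  j=2: (recv -> ready) holds, but (send & !done) fails at k=1 → not this j.
  j=3: (recv -> ready) false.
  j=4: (recv -> ready) holds, but (send & !done) fails at k=1 → not this j.
  j=5: (recv -> ready) holds, but (send & !done) fails at k=1 → not this j.
  j=6: (recv -> ready) holds, but (send & !done) fails at k=1 → not this j.
  j=7: (recv -> ready) holds, but (send & !done) fails at k=1 → not this j.
No j in the window works → until fails.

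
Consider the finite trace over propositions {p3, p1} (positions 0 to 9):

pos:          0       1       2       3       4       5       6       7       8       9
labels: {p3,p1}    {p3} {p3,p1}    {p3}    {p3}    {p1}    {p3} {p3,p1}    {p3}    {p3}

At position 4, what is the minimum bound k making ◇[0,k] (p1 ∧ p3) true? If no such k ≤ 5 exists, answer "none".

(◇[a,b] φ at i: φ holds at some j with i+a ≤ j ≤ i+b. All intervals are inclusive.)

Scan j = 4,5,… for (p1 ∧ p3):
  j=4: fails
  j=5: fails
  j=6: fails
  j=7: holds
First hit at j=7, so smallest k = 7-4 = 3.

3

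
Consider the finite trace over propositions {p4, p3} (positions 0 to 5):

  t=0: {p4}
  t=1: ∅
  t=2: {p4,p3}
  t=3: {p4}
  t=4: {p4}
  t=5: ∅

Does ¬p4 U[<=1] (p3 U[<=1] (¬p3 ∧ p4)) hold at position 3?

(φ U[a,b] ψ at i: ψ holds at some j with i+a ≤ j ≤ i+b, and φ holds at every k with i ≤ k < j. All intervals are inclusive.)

Yes

Need some j in [3,4] with (p3 U[<=1] (¬p3 ∧ p4)), and ¬p4 at every k in [3,j-1].
  j=3: (p3 U[<=1] (¬p3 ∧ p4)) holds; no prefix to check → satisfied.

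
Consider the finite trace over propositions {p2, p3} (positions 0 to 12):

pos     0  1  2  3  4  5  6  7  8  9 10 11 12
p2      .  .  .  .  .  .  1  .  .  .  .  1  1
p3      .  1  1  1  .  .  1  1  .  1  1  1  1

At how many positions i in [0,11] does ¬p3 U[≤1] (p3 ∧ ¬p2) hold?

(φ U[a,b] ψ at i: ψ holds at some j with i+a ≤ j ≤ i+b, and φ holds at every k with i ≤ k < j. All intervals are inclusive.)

8

Evaluate at each i in [0,11]:
  i=0: ✓ (rhs at j=1; lhs holds on [0,0])
  i=1: ✓ (rhs at j=1)
  i=2: ✓ (rhs at j=2)
  i=3: ✓ (rhs at j=3)
  i=4: ✗ (no rhs in [4,5])
  i=5: ✗ (no rhs in [5,6])
  i=6: ✗ (lhs fails at k=6 before rhs at j=7)
  i=7: ✓ (rhs at j=7)
  i=8: ✓ (rhs at j=9; lhs holds on [8,8])
  i=9: ✓ (rhs at j=9)
  i=10: ✓ (rhs at j=10)
  i=11: ✗ (no rhs in [11,12])
Positions where it holds: {0, 1, 2, 3, 7, 8, 9, 10} → 8.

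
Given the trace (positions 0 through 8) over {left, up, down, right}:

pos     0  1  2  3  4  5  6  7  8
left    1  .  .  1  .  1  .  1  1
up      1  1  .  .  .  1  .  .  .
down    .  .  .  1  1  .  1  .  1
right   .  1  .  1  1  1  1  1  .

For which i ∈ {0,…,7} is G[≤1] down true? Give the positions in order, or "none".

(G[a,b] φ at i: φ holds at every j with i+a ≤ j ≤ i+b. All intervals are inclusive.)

Evaluate at each i in [0,7]:
  i=0: ✗ (fails at j=0)
  i=1: ✗ (fails at j=1)
  i=2: ✗ (fails at j=2)
  i=3: ✓ (all of [3,4])
  i=4: ✗ (fails at j=5)
  i=5: ✗ (fails at j=5)
  i=6: ✗ (fails at j=7)
  i=7: ✗ (fails at j=7)

3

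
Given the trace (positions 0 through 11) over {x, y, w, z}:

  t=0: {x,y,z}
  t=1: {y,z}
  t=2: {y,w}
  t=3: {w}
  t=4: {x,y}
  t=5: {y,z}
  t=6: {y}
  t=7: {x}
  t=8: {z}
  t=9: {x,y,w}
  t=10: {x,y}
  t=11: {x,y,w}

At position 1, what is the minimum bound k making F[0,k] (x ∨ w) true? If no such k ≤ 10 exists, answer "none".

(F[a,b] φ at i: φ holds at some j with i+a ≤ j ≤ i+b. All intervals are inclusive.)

1

Scan j = 1,2,… for (x ∨ w):
  j=1: fails
  j=2: holds
First hit at j=2, so smallest k = 2-1 = 1.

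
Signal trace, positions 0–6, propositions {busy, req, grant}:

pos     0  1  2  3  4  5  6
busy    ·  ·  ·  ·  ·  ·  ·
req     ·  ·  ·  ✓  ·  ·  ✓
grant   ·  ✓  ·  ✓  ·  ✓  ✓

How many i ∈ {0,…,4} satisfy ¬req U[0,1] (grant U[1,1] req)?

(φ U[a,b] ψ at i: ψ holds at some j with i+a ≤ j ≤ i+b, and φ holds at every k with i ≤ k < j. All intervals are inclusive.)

Evaluate at each i in [0,4]:
  i=0: ✗ (no rhs in [0,1])
  i=1: ✗ (no rhs in [1,2])
  i=2: ✗ (no rhs in [2,3])
  i=3: ✗ (no rhs in [3,4])
  i=4: ✓ (rhs at j=5; lhs holds on [4,4])
Positions where it holds: {4} → 1.

1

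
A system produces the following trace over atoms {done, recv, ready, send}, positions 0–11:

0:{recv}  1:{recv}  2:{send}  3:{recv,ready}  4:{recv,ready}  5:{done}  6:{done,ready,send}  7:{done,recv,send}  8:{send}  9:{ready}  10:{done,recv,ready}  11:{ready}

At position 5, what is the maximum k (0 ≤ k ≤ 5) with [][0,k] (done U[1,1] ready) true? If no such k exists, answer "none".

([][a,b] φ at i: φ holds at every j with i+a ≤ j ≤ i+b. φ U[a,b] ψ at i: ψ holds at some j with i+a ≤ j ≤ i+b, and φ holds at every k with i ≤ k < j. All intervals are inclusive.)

(done U[1,1] ready) must hold from j=5 onward; find where it first fails.
  j=5: holds
  j=6: fails
Holds on [5,5], so largest k = 0.

0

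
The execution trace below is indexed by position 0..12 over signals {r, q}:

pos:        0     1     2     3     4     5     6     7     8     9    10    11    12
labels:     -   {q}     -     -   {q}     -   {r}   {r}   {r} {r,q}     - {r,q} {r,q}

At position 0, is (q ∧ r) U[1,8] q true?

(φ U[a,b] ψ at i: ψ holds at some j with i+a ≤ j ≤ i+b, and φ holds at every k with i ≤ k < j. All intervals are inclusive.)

False

Need some j in [1,8] with q, and (q ∧ r) at every k in [0,j-1].
  j=1: q holds, but (q ∧ r) fails at k=0 → not this j.
  j=2: q false.
  j=3: q false.
  j=4: q holds, but (q ∧ r) fails at k=0 → not this j.
  j=5: q false.
  j=6: q false.
  j=7: q false.
  j=8: q false.
No j in the window works → until fails.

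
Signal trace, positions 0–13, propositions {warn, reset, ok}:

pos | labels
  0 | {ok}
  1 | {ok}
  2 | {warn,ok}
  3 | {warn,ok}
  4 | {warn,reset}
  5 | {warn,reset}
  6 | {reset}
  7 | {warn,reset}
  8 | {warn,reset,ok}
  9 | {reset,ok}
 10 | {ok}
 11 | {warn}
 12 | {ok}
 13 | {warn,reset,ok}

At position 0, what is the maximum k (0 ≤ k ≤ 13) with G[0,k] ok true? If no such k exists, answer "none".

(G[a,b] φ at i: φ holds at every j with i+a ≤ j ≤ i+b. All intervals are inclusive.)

ok must hold from j=0 onward; find where it first fails.
  j=0: holds
  j=1: holds
  j=2: holds
  j=3: holds
  j=4: fails
Holds on [0,3], so largest k = 3.

3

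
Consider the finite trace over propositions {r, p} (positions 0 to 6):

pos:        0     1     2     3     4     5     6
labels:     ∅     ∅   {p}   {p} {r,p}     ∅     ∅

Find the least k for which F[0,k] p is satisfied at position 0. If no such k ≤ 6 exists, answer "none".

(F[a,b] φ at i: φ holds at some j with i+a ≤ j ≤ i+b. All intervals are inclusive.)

2

Scan j = 0,1,… for p:
  j=0: fails
  j=1: fails
  j=2: holds
First hit at j=2, so smallest k = 2-0 = 2.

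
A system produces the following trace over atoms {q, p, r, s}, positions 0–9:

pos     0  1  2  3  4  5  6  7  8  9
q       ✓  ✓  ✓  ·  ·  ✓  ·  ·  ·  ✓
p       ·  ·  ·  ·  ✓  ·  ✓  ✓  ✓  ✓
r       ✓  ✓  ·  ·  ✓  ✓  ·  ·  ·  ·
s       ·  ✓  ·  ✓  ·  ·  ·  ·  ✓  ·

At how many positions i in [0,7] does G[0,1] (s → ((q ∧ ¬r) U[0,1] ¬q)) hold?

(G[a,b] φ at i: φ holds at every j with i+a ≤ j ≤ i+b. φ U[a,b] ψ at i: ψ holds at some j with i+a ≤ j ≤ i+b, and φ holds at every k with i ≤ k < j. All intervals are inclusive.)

Evaluate at each i in [0,7]:
  i=0: ✗ (fails at j=1)
  i=1: ✗ (fails at j=1)
  i=2: ✓ (all of [2,3])
  i=3: ✓ (all of [3,4])
  i=4: ✓ (all of [4,5])
  i=5: ✓ (all of [5,6])
  i=6: ✓ (all of [6,7])
  i=7: ✓ (all of [7,8])
Positions where it holds: {2, 3, 4, 5, 6, 7} → 6.

6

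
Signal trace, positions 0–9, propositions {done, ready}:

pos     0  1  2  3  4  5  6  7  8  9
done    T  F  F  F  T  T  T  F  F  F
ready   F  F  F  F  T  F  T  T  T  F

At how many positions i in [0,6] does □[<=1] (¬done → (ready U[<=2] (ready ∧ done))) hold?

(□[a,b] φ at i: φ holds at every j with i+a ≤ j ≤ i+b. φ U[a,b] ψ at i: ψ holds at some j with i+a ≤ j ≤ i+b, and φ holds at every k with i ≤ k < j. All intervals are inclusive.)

2

Evaluate at each i in [0,6]:
  i=0: ✗ (fails at j=1)
  i=1: ✗ (fails at j=1)
  i=2: ✗ (fails at j=2)
  i=3: ✗ (fails at j=3)
  i=4: ✓ (all of [4,5])
  i=5: ✓ (all of [5,6])
  i=6: ✗ (fails at j=7)
Positions where it holds: {4, 5} → 2.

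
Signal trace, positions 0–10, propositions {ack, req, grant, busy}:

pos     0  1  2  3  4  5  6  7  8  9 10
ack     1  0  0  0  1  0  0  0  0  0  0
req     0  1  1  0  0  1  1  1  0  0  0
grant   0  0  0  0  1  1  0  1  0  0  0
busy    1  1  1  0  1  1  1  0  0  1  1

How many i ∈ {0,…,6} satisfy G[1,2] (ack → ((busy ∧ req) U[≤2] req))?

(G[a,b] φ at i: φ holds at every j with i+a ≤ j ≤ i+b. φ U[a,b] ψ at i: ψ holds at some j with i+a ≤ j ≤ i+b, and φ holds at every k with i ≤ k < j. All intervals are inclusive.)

5

Evaluate at each i in [0,6]:
  i=0: ✓ (all of [1,2])
  i=1: ✓ (all of [2,3])
  i=2: ✗ (fails at j=4)
  i=3: ✗ (fails at j=4)
  i=4: ✓ (all of [5,6])
  i=5: ✓ (all of [6,7])
  i=6: ✓ (all of [7,8])
Positions where it holds: {0, 1, 4, 5, 6} → 5.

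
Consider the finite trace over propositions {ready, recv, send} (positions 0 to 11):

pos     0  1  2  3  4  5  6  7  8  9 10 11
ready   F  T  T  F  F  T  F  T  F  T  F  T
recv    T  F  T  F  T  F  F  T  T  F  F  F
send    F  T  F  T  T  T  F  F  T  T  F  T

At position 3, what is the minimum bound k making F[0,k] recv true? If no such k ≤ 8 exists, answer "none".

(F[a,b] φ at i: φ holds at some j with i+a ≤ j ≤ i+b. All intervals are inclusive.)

1

Scan j = 3,4,… for recv:
  j=3: fails
  j=4: holds
First hit at j=4, so smallest k = 4-3 = 1.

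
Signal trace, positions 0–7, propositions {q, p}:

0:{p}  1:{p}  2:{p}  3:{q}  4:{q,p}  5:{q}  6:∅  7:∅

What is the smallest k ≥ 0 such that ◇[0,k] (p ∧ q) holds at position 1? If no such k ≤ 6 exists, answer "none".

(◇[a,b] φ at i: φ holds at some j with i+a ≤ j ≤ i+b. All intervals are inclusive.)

3

Scan j = 1,2,… for (p ∧ q):
  j=1: fails
  j=2: fails
  j=3: fails
  j=4: holds
First hit at j=4, so smallest k = 4-1 = 3.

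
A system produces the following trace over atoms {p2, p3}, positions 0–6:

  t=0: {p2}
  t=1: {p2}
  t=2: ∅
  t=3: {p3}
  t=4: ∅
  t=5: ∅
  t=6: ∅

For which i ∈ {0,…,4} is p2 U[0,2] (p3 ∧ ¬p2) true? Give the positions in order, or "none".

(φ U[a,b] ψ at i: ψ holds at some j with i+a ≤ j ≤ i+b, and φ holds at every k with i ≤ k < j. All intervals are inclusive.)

3

Evaluate at each i in [0,4]:
  i=0: ✗ (no rhs in [0,2])
  i=1: ✗ (lhs fails at k=2 before rhs at j=3)
  i=2: ✗ (lhs fails at k=2 before rhs at j=3)
  i=3: ✓ (rhs at j=3)
  i=4: ✗ (no rhs in [4,6])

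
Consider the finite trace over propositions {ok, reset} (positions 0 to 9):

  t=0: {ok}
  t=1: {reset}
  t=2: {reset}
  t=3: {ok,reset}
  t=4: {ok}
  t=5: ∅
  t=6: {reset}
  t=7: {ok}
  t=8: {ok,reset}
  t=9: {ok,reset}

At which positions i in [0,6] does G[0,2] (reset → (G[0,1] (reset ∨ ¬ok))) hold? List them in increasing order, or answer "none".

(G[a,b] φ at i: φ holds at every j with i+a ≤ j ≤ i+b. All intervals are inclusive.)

Evaluate at each i in [0,6]:
  i=0: ✓ (all of [0,2])
  i=1: ✗ (fails at j=3)
  i=2: ✗ (fails at j=3)
  i=3: ✗ (fails at j=3)
  i=4: ✗ (fails at j=6)
  i=5: ✗ (fails at j=6)
  i=6: ✗ (fails at j=6)

0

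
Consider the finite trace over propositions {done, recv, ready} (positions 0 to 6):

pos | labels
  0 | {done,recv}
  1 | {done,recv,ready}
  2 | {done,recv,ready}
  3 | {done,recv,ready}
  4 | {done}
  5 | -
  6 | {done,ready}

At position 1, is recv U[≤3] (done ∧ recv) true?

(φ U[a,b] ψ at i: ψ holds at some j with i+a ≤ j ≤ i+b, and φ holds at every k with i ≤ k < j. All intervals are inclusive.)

True

Need some j in [1,4] with (done ∧ recv), and recv at every k in [1,j-1].
  j=1: (done ∧ recv) holds; no prefix to check → satisfied.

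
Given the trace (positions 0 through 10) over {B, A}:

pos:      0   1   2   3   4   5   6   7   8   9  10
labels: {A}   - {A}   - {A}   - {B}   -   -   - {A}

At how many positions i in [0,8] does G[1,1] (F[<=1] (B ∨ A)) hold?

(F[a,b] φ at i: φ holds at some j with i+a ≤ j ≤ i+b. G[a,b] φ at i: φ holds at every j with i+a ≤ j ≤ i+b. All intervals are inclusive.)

Evaluate at each i in [0,8]:
  i=0: ✓ (all of [1,1])
  i=1: ✓ (all of [2,2])
  i=2: ✓ (all of [3,3])
  i=3: ✓ (all of [4,4])
  i=4: ✓ (all of [5,5])
  i=5: ✓ (all of [6,6])
  i=6: ✗ (fails at j=7)
  i=7: ✗ (fails at j=8)
  i=8: ✓ (all of [9,9])
Positions where it holds: {0, 1, 2, 3, 4, 5, 8} → 7.

7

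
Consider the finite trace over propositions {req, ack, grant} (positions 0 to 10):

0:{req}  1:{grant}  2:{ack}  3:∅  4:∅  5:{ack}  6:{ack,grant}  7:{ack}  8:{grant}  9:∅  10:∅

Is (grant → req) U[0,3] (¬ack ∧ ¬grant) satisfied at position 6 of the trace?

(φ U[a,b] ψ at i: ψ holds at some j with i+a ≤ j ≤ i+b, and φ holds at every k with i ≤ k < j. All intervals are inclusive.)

Need some j in [6,9] with (¬ack ∧ ¬grant), and (grant → req) at every k in [6,j-1].
  j=6: (¬ack ∧ ¬grant) false.
  j=7: (¬ack ∧ ¬grant) false.
  j=8: (¬ack ∧ ¬grant) false.
  j=9: (¬ack ∧ ¬grant) holds, but (grant → req) fails at k=6 → not this j.
No j in the window works → until fails.

No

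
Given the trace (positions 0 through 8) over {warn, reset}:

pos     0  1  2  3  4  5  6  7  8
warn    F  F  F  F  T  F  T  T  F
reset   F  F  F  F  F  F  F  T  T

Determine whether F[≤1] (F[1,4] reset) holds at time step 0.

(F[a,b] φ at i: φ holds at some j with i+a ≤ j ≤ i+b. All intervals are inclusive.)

Check F[1,4] reset at each j in [0,1]:
  j=0: fails (none in [1,4])
  j=1: fails (none in [2,5])
No position in the window satisfies it → formula fails.

No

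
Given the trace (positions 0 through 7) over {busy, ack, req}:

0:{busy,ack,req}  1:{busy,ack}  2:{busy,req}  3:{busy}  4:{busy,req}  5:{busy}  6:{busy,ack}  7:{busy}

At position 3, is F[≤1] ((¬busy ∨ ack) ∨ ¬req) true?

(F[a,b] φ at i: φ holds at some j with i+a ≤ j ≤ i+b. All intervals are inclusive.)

Yes

Check ((¬busy ∨ ack) ∨ ¬req) at each j in [3,4]:
  j=3: true
  j=4: false
Found at j=3 → formula holds.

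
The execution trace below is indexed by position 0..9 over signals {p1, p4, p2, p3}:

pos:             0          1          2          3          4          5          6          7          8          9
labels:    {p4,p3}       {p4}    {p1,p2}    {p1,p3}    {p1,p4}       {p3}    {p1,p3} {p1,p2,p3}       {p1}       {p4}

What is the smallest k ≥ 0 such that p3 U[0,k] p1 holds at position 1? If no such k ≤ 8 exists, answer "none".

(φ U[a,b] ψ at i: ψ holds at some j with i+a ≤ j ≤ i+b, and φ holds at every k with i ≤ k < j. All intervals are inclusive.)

Need earliest j ≥ 1 with p1, and p3 at every k in [1,j-1].
  j=1: rhs fails.
  j=2: rhs holds but lhs fails at k=1.
  j=3: rhs holds but lhs fails at k=1.
  j=4: rhs holds but lhs fails at k=1.
  j=5: rhs fails.
  j=6: rhs holds but lhs fails at k=1.
  j=7: rhs holds but lhs fails at k=1.
  j=8: rhs holds but lhs fails at k=1.
  j=9: rhs fails.
No witness within the range → none.

none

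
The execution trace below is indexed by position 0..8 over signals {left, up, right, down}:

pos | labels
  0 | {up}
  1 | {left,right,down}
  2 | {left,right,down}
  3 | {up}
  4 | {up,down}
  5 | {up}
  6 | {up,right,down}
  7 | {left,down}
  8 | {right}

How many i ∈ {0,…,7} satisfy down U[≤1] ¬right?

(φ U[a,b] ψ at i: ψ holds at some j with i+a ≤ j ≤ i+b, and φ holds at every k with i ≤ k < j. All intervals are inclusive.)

7

Evaluate at each i in [0,7]:
  i=0: ✓ (rhs at j=0)
  i=1: ✗ (no rhs in [1,2])
  i=2: ✓ (rhs at j=3; lhs holds on [2,2])
  i=3: ✓ (rhs at j=3)
  i=4: ✓ (rhs at j=4)
  i=5: ✓ (rhs at j=5)
  i=6: ✓ (rhs at j=7; lhs holds on [6,6])
  i=7: ✓ (rhs at j=7)
Positions where it holds: {0, 2, 3, 4, 5, 6, 7} → 7.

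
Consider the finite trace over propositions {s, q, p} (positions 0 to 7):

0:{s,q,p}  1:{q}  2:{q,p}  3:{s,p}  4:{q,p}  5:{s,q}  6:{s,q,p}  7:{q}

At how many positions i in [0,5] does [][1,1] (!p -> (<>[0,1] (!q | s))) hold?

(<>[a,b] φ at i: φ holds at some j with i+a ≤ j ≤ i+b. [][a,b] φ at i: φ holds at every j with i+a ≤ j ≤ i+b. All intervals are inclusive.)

Evaluate at each i in [0,5]:
  i=0: ✗ (fails at j=1)
  i=1: ✓ (all of [2,2])
  i=2: ✓ (all of [3,3])
  i=3: ✓ (all of [4,4])
  i=4: ✓ (all of [5,5])
  i=5: ✓ (all of [6,6])
Positions where it holds: {1, 2, 3, 4, 5} → 5.

5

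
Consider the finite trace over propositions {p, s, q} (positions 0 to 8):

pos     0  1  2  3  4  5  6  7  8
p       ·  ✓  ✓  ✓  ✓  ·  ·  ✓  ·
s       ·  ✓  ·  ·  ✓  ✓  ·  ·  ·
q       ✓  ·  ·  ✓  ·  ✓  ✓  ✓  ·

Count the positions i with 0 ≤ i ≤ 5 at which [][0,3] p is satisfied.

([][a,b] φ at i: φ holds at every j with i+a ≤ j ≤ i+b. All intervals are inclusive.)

1

Evaluate at each i in [0,5]:
  i=0: ✗ (fails at j=0)
  i=1: ✓ (all of [1,4])
  i=2: ✗ (fails at j=5)
  i=3: ✗ (fails at j=5)
  i=4: ✗ (fails at j=5)
  i=5: ✗ (fails at j=5)
Positions where it holds: {1} → 1.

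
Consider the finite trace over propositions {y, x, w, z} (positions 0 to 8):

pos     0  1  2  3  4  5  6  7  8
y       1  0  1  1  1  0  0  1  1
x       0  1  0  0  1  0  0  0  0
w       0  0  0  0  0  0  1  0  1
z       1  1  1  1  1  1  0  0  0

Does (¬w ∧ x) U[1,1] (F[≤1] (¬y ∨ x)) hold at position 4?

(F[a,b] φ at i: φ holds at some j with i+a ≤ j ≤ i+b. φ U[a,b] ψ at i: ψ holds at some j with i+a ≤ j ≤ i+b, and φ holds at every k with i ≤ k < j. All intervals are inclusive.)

Need some j in [5,5] with F[≤1] (¬y ∨ x), and (¬w ∧ x) at every k in [4,j-1].
  j=5: F[≤1] (¬y ∨ x) holds; (¬w ∧ x) holds at every k in [4,4] → satisfied.

Holds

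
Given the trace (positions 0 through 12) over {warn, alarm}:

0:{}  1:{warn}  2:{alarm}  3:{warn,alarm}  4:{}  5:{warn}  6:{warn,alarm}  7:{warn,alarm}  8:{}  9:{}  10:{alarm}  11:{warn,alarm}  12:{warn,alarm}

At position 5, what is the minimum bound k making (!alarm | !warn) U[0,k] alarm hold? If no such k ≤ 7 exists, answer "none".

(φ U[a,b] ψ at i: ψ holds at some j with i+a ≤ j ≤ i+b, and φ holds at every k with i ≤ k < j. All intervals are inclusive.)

1

Need earliest j ≥ 5 with alarm, and (!alarm | !warn) at every k in [5,j-1].
  j=5: rhs fails.
  j=6: rhs holds; lhs holds on [5,5]. k = 1.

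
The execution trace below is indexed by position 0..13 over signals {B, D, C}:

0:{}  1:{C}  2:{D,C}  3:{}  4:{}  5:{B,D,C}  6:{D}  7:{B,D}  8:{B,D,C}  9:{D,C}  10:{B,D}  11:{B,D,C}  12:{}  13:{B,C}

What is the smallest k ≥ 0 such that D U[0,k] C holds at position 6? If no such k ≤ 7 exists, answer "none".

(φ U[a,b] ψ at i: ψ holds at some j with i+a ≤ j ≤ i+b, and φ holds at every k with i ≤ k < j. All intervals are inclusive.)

Need earliest j ≥ 6 with C, and D at every k in [6,j-1].
  j=6: rhs fails.
  j=7: rhs fails.
  j=8: rhs holds; lhs holds on [6,7]. k = 2.

2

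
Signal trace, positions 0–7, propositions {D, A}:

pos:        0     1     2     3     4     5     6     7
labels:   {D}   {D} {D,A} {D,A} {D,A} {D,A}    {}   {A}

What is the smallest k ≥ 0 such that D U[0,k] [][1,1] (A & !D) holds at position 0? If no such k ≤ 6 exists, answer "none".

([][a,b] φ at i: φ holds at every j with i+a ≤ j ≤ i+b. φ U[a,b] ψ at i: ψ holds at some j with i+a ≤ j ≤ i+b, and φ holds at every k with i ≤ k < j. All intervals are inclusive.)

Need earliest j ≥ 0 with [][1,1] (A & !D), and D at every k in [0,j-1].
  j=0: rhs fails.
  j=1: rhs fails.
  j=2: rhs fails.
  j=3: rhs fails.
  j=4: rhs fails.
  j=5: rhs fails.
  j=6: rhs holds; lhs holds on [0,5]. k = 6.

6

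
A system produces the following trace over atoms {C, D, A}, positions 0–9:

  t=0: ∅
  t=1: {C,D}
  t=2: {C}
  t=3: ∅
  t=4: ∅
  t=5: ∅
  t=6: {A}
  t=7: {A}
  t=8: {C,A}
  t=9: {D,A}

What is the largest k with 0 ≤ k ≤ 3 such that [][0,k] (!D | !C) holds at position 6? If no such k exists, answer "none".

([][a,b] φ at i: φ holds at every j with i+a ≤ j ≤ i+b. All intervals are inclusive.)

(!D | !C) must hold from j=6 onward; find where it first fails.
  j=6: holds
  j=7: holds
  j=8: holds
  j=9: holds
Holds through j=9; largest k = 3.

3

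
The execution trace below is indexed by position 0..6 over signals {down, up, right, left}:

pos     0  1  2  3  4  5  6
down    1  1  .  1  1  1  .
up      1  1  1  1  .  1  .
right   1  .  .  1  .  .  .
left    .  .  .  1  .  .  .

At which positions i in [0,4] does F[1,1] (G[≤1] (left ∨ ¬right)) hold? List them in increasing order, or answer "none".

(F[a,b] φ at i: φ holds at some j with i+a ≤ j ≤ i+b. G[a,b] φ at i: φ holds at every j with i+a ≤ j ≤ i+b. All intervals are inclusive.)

Evaluate at each i in [0,4]:
  i=0: ✓ (witness j=1)
  i=1: ✓ (witness j=2)
  i=2: ✓ (witness j=3)
  i=3: ✓ (witness j=4)
  i=4: ✓ (witness j=5)

0, 1, 2, 3, 4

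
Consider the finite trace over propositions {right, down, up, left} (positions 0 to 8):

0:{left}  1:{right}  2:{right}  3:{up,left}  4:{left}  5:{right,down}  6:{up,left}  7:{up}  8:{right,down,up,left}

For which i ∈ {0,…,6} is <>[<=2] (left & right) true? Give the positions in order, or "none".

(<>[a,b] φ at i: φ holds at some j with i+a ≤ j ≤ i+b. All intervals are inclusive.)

Evaluate at each i in [0,6]:
  i=0: ✗ (none in [0,2])
  i=1: ✗ (none in [1,3])
  i=2: ✗ (none in [2,4])
  i=3: ✗ (none in [3,5])
  i=4: ✗ (none in [4,6])
  i=5: ✗ (none in [5,7])
  i=6: ✓ (witness j=8)

6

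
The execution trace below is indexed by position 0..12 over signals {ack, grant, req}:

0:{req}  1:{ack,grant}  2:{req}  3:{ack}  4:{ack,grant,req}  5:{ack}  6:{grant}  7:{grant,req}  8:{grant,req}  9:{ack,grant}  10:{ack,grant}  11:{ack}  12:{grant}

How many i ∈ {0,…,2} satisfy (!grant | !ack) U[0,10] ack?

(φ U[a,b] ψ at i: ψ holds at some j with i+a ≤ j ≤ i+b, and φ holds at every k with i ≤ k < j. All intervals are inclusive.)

3

Evaluate at each i in [0,2]:
  i=0: ✓ (rhs at j=1; lhs holds on [0,0])
  i=1: ✓ (rhs at j=1)
  i=2: ✓ (rhs at j=3; lhs holds on [2,2])
Positions where it holds: {0, 1, 2} → 3.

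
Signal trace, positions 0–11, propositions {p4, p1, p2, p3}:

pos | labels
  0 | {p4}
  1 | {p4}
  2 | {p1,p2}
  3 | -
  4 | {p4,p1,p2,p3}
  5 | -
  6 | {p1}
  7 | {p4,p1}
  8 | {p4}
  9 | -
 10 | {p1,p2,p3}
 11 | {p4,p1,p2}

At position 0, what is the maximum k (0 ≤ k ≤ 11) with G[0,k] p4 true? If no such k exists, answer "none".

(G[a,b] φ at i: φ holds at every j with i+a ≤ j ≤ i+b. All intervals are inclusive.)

1

p4 must hold from j=0 onward; find where it first fails.
  j=0: holds
  j=1: holds
  j=2: fails
Holds on [0,1], so largest k = 1.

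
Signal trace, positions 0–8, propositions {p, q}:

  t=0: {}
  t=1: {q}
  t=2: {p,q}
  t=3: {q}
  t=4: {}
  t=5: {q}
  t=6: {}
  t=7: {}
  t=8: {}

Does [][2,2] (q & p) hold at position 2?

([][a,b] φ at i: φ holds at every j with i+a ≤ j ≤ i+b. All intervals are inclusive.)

Check (q & p) at every j in [4,4]:
  j=4: false
Fails at j=4 → formula fails.

Does not hold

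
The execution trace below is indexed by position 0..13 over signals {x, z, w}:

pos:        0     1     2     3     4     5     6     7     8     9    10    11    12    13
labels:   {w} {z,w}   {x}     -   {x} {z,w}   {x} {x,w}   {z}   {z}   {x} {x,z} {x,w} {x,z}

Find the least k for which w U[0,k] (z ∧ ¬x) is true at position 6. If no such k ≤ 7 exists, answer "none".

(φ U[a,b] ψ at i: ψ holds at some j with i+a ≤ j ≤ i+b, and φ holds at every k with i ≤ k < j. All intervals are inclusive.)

none

Need earliest j ≥ 6 with (z ∧ ¬x), and w at every k in [6,j-1].
  j=6: rhs fails.
  j=7: rhs fails.
  j=8: rhs holds but lhs fails at k=6.
  j=9: rhs holds but lhs fails at k=6.
  j=10: rhs fails.
  j=11: rhs fails.
  j=12: rhs fails.
  j=13: rhs fails.
No witness within the range → none.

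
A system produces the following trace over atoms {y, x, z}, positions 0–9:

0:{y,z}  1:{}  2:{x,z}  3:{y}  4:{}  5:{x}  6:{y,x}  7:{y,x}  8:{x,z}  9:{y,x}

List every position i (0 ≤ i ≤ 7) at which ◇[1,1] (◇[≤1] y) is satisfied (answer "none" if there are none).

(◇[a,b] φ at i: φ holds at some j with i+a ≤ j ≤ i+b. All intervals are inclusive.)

Evaluate at each i in [0,7]:
  i=0: ✗ (none in [1,1])
  i=1: ✓ (witness j=2)
  i=2: ✓ (witness j=3)
  i=3: ✗ (none in [4,4])
  i=4: ✓ (witness j=5)
  i=5: ✓ (witness j=6)
  i=6: ✓ (witness j=7)
  i=7: ✓ (witness j=8)

1, 2, 4, 5, 6, 7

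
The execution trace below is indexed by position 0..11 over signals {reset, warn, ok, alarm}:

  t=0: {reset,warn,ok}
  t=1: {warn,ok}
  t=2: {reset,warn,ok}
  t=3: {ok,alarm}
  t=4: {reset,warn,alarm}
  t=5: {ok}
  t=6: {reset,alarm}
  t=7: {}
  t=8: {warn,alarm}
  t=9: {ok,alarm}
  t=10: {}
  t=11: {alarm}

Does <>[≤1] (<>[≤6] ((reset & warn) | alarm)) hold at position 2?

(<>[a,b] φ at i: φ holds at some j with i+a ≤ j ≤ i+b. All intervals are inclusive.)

Holds

Check <>[≤6] ((reset & warn) | alarm) at each j in [2,3]:
  j=2: holds (witness at 2)
  j=3: holds (witness at 3)
Found at j=2 → formula holds.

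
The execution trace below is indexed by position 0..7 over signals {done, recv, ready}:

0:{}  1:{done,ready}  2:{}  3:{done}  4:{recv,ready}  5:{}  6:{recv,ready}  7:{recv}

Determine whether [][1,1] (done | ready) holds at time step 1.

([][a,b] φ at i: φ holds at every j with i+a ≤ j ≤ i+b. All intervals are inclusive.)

Does not hold

Check (done | ready) at every j in [2,2]:
  j=2: false
Fails at j=2 → formula fails.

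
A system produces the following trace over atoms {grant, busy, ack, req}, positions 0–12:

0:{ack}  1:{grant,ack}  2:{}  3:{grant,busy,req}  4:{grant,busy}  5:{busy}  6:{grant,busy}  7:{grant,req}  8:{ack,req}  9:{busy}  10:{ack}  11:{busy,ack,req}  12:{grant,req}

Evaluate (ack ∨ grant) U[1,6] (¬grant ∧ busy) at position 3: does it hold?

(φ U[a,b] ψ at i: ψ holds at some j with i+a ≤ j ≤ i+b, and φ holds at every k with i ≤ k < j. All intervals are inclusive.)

Holds

Need some j in [4,9] with (¬grant ∧ busy), and (ack ∨ grant) at every k in [3,j-1].
  j=4: (¬grant ∧ busy) false.
  j=5: (¬grant ∧ busy) holds; (ack ∨ grant) holds at every k in [3,4] → satisfied.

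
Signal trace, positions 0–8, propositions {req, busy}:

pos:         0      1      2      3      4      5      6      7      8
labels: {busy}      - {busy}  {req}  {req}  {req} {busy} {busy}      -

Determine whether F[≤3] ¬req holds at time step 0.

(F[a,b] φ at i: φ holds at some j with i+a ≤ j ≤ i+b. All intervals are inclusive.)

Check ¬req at each j in [0,3]:
  j=0: true
  j=1: true
  j=2: true
  j=3: false
Found at j=0 → formula holds.

Yes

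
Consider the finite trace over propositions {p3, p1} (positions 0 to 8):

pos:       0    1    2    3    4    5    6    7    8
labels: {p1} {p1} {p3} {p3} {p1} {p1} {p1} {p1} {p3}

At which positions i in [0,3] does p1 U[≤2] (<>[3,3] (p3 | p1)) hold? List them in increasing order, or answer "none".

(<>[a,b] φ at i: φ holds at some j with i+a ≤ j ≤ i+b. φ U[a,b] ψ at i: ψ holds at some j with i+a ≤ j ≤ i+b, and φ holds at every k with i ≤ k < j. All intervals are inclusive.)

0, 1, 2, 3

Evaluate at each i in [0,3]:
  i=0: ✓ (rhs at j=0)
  i=1: ✓ (rhs at j=1)
  i=2: ✓ (rhs at j=2)
  i=3: ✓ (rhs at j=3)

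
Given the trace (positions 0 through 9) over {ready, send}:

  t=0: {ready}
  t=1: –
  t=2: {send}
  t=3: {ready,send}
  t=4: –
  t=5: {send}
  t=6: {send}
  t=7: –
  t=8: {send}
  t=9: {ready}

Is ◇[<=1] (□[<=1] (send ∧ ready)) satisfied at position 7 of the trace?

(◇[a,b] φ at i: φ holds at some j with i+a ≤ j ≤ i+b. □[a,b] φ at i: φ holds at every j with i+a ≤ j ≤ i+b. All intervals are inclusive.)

Check □[<=1] (send ∧ ready) at each j in [7,8]:
  j=7: fails at 7
  j=8: fails at 8
No position in the window satisfies it → formula fails.

Does not hold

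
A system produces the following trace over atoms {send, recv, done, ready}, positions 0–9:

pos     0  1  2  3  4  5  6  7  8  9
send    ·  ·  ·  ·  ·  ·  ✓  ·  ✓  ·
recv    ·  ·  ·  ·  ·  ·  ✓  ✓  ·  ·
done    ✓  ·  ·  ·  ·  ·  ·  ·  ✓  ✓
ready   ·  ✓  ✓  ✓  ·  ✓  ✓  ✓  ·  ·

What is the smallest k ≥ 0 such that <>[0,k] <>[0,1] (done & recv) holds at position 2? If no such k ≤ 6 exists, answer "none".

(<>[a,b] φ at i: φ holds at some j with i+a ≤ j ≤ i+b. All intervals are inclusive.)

Scan j = 2,3,… for <>[0,1] (done & recv):
  j=2: fails
  j=3: fails
  j=4: fails
  j=5: fails
  j=6: fails
  j=7: fails
  j=8: fails
No j in [2,8] satisfies it → none.

none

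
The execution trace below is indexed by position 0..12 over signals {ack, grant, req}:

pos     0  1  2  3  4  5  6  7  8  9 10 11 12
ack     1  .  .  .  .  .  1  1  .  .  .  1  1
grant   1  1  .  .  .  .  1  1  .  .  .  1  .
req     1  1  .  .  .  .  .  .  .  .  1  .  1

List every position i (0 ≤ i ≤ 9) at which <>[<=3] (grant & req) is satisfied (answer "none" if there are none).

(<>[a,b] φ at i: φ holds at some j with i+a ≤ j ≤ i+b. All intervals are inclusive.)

Evaluate at each i in [0,9]:
  i=0: ✓ (witness j=0)
  i=1: ✓ (witness j=1)
  i=2: ✗ (none in [2,5])
  i=3: ✗ (none in [3,6])
  i=4: ✗ (none in [4,7])
  i=5: ✗ (none in [5,8])
  i=6: ✗ (none in [6,9])
  i=7: ✗ (none in [7,10])
  i=8: ✗ (none in [8,11])
  i=9: ✗ (none in [9,12])

0, 1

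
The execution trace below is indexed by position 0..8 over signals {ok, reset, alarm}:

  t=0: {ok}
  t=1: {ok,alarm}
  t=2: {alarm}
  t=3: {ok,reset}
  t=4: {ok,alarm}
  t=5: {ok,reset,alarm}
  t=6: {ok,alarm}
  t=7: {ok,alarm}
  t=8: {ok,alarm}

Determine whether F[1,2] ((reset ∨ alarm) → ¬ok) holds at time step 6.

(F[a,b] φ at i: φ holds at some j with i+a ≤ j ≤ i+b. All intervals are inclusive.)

Does not hold

Check ((reset ∨ alarm) → ¬ok) at each j in [7,8]:
  j=7: false
  j=8: false
No position in the window satisfies it → formula fails.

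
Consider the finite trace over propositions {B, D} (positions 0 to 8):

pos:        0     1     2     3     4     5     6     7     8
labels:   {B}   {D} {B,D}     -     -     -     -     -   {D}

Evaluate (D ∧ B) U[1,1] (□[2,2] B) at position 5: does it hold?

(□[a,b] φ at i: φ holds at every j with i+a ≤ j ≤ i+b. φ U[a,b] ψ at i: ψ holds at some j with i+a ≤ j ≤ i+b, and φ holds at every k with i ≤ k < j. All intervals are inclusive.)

No

Need some j in [6,6] with □[2,2] B, and (D ∧ B) at every k in [5,j-1].
  j=6: □[2,2] B — fails at 8.
No j in the window works → until fails.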